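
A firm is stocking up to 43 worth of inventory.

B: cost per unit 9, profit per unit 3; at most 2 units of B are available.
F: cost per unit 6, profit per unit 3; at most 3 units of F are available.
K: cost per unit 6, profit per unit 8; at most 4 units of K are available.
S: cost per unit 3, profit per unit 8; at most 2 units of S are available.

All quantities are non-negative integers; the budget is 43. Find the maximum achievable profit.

54

1×F, 4×K, and 2×S: cost 36 ≤ 43, profit 1·3 + 4·8 + 2·8 = 51.
2×F, 4×K, and 2×S: cost 42 ≤ 43, profit 2·3 + 4·8 + 2·8 = 54.
Best is 54.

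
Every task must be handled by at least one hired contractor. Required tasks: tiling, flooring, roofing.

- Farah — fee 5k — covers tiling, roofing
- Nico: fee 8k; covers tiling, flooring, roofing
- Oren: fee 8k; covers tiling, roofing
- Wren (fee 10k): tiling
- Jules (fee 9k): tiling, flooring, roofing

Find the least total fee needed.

The greedy cost-per-new-task heuristic would pick Farah and Nico for 13, but a cheaper cover exists.
Nico alone covers tiling, flooring, roofing — every task.
Total fee: 8.
No cover costs less than 8.

8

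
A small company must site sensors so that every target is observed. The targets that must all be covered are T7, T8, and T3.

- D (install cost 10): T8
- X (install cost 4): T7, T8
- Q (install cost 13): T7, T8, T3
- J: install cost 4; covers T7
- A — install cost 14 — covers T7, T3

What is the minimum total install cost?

13

The greedy cost-per-new-target heuristic would pick X and Q for 17, but a cheaper cover exists.
Q alone covers T7, T8, T3 — every target.
Total install cost: 13.
No cover costs less than 13.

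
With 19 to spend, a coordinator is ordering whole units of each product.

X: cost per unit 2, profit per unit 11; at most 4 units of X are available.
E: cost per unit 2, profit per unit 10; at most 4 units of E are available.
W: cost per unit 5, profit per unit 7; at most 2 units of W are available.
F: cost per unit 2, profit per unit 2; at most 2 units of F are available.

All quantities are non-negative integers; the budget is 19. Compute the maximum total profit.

This is a bounded integer knapsack.
Take 4×X, 4×E, and 1×F: cost 18 ≤ 19, profit 4·11 + 4·10 + 1·2 = 86.
X has the best ratio (11/2) and is taken to its limit of 4; remaining capacity is filled optimally with the others.

86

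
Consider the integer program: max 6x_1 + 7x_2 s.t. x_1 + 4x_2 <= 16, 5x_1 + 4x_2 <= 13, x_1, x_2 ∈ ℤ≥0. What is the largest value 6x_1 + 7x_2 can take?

21

Relaxing integrality, the LP optimum is 22.75 at (x_1,x_2) = (0, 3.25), which is not an integer point.
(x_1,x_2)=(0,3): 1·0+4·3=12≤16, 5·0+4·3=12≤13, objective 21.
(x_1,x_2)=(1,2): 1·1+4·2=9≤16, 5·1+4·2=13≤13, objective 20.
(x_1,x_2)=(0,2): 1·0+4·2=8≤16, 5·0+4·2=8≤13, objective 14.
No feasible integer point exceeds 21.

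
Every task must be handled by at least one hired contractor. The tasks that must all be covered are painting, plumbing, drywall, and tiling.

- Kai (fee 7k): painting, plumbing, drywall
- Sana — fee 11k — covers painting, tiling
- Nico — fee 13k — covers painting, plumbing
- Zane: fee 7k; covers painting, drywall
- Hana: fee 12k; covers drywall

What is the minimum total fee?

18

This is an integer covering problem.
Choose Kai and Sana: together they cover painting, plumbing, drywall, tiling — every task.
Total fee: 7 + 11 = 18.
No cover costs less than 18.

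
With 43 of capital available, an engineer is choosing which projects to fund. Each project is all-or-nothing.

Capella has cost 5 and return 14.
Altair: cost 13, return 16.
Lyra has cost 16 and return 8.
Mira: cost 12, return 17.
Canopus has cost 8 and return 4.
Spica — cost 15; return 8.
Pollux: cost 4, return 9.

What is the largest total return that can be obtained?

60

Capella + Altair + Mira + Canopus: cost 5 + 13 + 12 + 8 = 38 ≤ 43, return 14 + 16 + 17 + 4 = 51.
Capella + Altair + Mira + Pollux: cost 5 + 13 + 12 + 4 = 34 ≤ 43, return 14 + 16 + 17 + 9 = 56.
Capella + Altair + Mira + Canopus + Pollux: cost 5 + 13 + 12 + 8 + 4 = 42 ≤ 43, return 14 + 16 + 17 + 4 + 9 = 60.
Best is Capella, Altair, Mira, Canopus, and Pollux with total return 60.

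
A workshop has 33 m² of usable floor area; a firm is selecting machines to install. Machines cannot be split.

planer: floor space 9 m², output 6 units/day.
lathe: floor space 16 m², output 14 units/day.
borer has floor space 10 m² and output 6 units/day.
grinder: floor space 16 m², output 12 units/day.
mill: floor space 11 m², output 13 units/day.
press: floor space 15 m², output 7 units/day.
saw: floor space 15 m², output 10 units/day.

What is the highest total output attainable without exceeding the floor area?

27

Allowing fractional choices, the relaxed optimum would be about 31.5, but machines are indivisible.
grinder + mill: floor space 16 + 11 = 27 ≤ 33, output 12 + 13 = 25.
lathe + mill: floor space 16 + 11 = 27 ≤ 33, output 14 + 13 = 27.
lathe + grinder: floor space 16 + 16 = 32 ≤ 33, output 14 + 12 = 26.
Best is lathe and mill with total output 27.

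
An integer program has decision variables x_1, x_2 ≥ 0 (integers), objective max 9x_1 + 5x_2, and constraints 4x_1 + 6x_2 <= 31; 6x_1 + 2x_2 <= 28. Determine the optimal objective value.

The continuous relaxation peaks at (3.79, 2.64) with value 47.29; rounding to a feasible lattice point costs some objective.
(x_1,x_2)=(4,2): 4·4+6·2=28≤31, 6·4+2·2=28≤28, objective 46.
(x_1,x_2)=(3,3): 4·3+6·3=30≤31, 6·3+2·3=24≤28, objective 42.
The best lattice point is (4,2), giving 46.

46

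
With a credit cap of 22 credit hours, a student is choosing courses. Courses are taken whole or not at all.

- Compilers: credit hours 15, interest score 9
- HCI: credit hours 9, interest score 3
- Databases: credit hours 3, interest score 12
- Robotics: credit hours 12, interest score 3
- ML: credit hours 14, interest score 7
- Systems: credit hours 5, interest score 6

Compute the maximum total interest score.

Compilers + Databases: credit hours 15 + 3 = 18 ≤ 22, interest score 9 + 12 = 21.
Databases + ML + Systems: credit hours 3 + 14 + 5 = 22 ≤ 22, interest score 12 + 7 + 6 = 25.
HCI + Databases + Systems: credit hours 9 + 3 + 5 = 17 ≤ 22, interest score 3 + 12 + 6 = 21.
Best is Databases, ML, and Systems with total interest score 25.

25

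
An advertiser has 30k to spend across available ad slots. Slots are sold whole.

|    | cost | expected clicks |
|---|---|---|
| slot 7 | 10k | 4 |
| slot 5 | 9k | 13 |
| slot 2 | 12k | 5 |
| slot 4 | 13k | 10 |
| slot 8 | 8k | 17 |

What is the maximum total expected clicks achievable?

slot 5 + slot 4 + slot 8: cost 9 + 13 + 8 = 30 ≤ 30, expected clicks 13 + 10 + 17 = 40.
slot 5 + slot 2 + slot 8: cost 9 + 12 + 8 = 29 ≤ 30, expected clicks 13 + 5 + 17 = 35.
slot 7 + slot 5 + slot 8: cost 10 + 9 + 8 = 27 ≤ 30, expected clicks 4 + 13 + 17 = 34.
Best is slot 5, slot 4, and slot 8 with total expected clicks 40.

40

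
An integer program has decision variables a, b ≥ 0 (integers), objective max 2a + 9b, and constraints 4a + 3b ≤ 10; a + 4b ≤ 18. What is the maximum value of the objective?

27

(a,b)=(0,3): 4·0+3·3=9≤10, 1·0+4·3=12≤18, objective 27.
(a,b)=(1,2): 4·1+3·2=10≤10, 1·1+4·2=9≤18, objective 20.
(a,b)=(0,2): 4·0+3·2=6≤10, 1·0+4·2=8≤18, objective 18.
No feasible integer point exceeds 27.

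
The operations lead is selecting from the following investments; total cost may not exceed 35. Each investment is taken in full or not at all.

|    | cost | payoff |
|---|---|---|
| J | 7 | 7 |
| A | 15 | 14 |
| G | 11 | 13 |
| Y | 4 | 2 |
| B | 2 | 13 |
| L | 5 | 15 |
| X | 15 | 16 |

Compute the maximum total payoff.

57

This is a 0-1 knapsack instance.
Allowing fractional choices, the relaxed optimum would be about 59.0, but investments are indivisible.
G + B + L + X: cost 11 + 2 + 5 + 15 = 33 ≤ 35, payoff 13 + 13 + 15 + 16 = 57.
A + G + B + L: cost 15 + 11 + 2 + 5 = 33 ≤ 35, payoff 14 + 13 + 13 + 15 = 55.
Best is G, B, L, and X with total payoff 57.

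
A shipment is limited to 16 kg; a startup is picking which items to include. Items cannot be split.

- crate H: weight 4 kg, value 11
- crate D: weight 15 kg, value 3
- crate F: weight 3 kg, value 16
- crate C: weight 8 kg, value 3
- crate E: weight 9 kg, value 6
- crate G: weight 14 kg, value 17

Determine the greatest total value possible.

This is a 0-1 knapsack instance.
Take crate H, crate F, and crate E: weight 4 + 3 + 9 = 16 ≤ 16, value 11 + 16 + 6 = 33.
No other feasible combination does better.

33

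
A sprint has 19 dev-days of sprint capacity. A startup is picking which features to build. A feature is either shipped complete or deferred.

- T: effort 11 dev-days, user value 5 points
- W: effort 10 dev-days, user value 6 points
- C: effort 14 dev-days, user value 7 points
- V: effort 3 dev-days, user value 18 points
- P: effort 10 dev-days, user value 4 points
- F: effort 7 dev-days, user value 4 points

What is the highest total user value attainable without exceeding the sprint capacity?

25

Allowing fractional choices, the relaxed optimum would be about 27.4, but features are indivisible.
C + V: effort 14 + 3 = 17 ≤ 19, user value 7 + 18 = 25.
W + V: effort 10 + 3 = 13 ≤ 19, user value 6 + 18 = 24.
Best is C and V with total user value 25.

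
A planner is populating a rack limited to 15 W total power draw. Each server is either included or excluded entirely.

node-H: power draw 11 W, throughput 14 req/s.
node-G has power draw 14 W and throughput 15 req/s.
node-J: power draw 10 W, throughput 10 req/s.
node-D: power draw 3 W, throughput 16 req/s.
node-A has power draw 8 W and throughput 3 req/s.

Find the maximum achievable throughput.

30

This is a 0-1 knapsack instance.
node-H + node-D: power draw 11 + 3 = 14 ≤ 15, throughput 14 + 16 = 30.
node-D + node-A: power draw 3 + 8 = 11 ≤ 15, throughput 16 + 3 = 19.
node-J + node-D: power draw 10 + 3 = 13 ≤ 15, throughput 10 + 16 = 26.
Best is node-H and node-D with total throughput 30.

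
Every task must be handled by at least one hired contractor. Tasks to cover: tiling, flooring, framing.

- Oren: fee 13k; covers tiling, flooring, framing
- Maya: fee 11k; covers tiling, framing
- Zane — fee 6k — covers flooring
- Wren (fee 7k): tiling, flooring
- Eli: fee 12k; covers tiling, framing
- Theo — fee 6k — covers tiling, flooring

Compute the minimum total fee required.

13

This is an integer covering problem.
Oren alone covers tiling, flooring, framing — every task.
Total fee: 13.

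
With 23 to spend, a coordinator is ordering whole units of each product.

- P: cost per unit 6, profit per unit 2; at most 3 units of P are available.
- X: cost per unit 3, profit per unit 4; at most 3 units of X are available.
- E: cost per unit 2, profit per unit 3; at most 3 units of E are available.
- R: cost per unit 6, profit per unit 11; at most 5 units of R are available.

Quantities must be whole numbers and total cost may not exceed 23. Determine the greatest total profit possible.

40

2×E and 3×R: cost 22 ≤ 23, profit 2·3 + 3·11 = 39.
1×X, 1×E, and 3×R: cost 23 ≤ 23, profit 1·4 + 1·3 + 3·11 = 40.
Best is 40.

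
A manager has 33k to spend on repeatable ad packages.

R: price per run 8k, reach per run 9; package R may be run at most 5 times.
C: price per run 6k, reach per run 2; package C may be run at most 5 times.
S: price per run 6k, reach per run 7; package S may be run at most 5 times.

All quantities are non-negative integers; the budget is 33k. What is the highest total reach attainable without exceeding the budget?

37

4×R: price 32 ≤ 33, reach 4·9 = 36.
1×R and 4×S: price 32 ≤ 33, reach 1·9 + 4·7 = 37.
Best is 37.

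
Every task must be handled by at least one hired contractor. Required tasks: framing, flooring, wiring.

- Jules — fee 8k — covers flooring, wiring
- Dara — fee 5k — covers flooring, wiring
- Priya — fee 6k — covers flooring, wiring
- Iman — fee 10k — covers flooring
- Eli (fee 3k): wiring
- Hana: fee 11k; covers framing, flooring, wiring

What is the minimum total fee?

11

Hana alone covers framing, flooring, wiring — every task.
Total fee: 11.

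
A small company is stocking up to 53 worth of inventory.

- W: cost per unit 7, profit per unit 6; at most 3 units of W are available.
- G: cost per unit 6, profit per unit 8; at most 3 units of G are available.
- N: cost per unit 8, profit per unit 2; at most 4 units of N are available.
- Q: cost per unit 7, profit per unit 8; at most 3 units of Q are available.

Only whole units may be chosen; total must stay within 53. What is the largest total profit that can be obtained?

G has the best ratio (8/6); taking only G gives at most 3×8 = 24 (stopped by the supply cap of 3).
Mixing does better — 2×W, 3×G, and 3×Q: cost 53 ≤ 53, profit 2·6 + 3·8 + 3·8 = 60.

60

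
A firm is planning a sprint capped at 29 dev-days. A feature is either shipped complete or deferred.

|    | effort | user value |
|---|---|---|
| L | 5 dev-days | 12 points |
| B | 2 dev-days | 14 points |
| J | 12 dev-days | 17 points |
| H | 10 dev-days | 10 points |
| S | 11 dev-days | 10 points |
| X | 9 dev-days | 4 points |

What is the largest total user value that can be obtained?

53

L + B + J + H: effort 5 + 2 + 12 + 10 = 29 ≤ 29, user value 12 + 14 + 17 + 10 = 53.
L + B + H + S: effort 5 + 2 + 10 + 11 = 28 ≤ 29, user value 12 + 14 + 10 + 10 = 46.
L + B + J + X: effort 5 + 2 + 12 + 9 = 28 ≤ 29, user value 12 + 14 + 17 + 4 = 47.
Best is L, B, J, and H with total user value 53.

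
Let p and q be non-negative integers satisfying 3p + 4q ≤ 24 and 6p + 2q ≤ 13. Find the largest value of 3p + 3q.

18

(p,q)=(0,6): 3·0+4·6=24≤24, 6·0+2·6=12≤13, objective 18.
(p,q)=(0,5): 3·0+4·5=20≤24, 6·0+2·5=10≤13, objective 15.
(p,q)=(0,4): 3·0+4·4=16≤24, 6·0+2·4=8≤13, objective 12.
Maximum is 18 at (p,q)=(0,6).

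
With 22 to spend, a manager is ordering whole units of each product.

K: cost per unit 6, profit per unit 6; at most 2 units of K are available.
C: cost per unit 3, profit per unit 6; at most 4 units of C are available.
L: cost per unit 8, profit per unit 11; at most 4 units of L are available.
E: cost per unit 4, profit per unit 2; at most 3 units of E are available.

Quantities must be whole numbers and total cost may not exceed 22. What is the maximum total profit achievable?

4×C and 1×L: cost 20 ≤ 22, profit 4·6 + 1·11 = 35.
2×C and 2×L: cost 22 ≤ 22, profit 2·6 + 2·11 = 34.
Best is 35.

35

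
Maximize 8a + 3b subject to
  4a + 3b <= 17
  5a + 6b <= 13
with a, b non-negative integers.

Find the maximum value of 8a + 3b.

16

Relaxing integrality, the LP optimum is 20.80 at (a,b) = (2.6, 0), which is not an integer point.
(a,b)=(2,0): 4·2+3·0=8≤17, 5·2+6·0=10≤13, objective 16.
(a,b)=(1,1): 4·1+3·1=7≤17, 5·1+6·1=11≤13, objective 11.
The best lattice point is (2,0), giving 16.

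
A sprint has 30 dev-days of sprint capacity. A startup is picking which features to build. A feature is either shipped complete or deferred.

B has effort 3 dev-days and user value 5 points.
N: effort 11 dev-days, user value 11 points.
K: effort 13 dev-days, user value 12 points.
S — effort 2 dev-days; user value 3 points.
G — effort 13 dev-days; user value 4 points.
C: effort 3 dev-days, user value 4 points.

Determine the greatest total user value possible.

B + N + K + S: effort 3 + 11 + 13 + 2 = 29 ≤ 30, user value 5 + 11 + 12 + 3 = 31.
B + N + K + C: effort 3 + 11 + 13 + 3 = 30 ≤ 30, user value 5 + 11 + 12 + 4 = 32.
N + K + S + C: effort 11 + 13 + 2 + 3 = 29 ≤ 30, user value 11 + 12 + 3 + 4 = 30.
Best is B, N, K, and C with total user value 32.

32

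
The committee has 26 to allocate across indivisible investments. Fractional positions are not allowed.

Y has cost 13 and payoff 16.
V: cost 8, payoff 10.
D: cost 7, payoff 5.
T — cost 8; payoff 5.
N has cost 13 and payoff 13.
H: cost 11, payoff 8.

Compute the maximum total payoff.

29

Allowing fractional choices, the relaxed optimum would be about 31.0, but investments are indivisible.
Y + N: cost 13 + 13 = 26 ≤ 26, payoff 16 + 13 = 29.
Y + V: cost 13 + 8 = 21 ≤ 26, payoff 16 + 10 = 26.
Best is Y and N with total payoff 29.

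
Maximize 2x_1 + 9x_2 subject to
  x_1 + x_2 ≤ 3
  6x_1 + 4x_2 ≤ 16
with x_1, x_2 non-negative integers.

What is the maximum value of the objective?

(x_1,x_2)=(0,3): 1·0+1·3=3≤3, 6·0+4·3=12≤16, objective 27.
(x_1,x_2)=(1,2): 1·1+1·2=3≤3, 6·1+4·2=14≤16, objective 20.
(x_1,x_2)=(0,2): 1·0+1·2=2≤3, 6·0+4·2=8≤16, objective 18.
Maximum is 27 at (x_1,x_2)=(0,3).

27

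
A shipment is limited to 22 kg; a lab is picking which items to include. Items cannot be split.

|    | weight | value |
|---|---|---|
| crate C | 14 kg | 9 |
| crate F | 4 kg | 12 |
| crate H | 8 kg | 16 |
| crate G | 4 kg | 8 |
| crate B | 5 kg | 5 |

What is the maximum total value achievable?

41

This is an integer program with binary decision variables.
crate F + crate H + crate G + crate B: weight 4 + 8 + 4 + 5 = 21 ≤ 22, value 12 + 16 + 8 + 5 = 41.
crate F + crate H + crate G: weight 4 + 8 + 4 = 16 ≤ 22, value 12 + 16 + 8 = 36.
Best is crate F, crate H, crate G, and crate B with total value 41.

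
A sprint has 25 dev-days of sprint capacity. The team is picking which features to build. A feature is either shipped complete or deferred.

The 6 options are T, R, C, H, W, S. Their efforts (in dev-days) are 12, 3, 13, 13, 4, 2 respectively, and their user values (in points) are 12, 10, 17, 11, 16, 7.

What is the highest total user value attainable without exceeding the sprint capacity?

Take R, C, W, and S: effort 3 + 13 + 4 + 2 = 22 ≤ 25, user value 10 + 17 + 16 + 7 = 50.
No other feasible combination does better.

50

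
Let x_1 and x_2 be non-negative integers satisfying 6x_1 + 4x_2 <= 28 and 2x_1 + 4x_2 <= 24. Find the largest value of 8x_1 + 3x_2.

The continuous relaxation peaks at (4.67, 0) with value 37.33; rounding to a feasible lattice point costs some objective.
(x_1,x_2)=(4,1): 6·4+4·1=28≤28, 2·4+4·1=12≤24, objective 35.
(x_1,x_2)=(4,0): 6·4+4·0=24≤28, 2·4+4·0=8≤24, objective 32.
(x_1,x_2)=(3,2): 6·3+4·2=26≤28, 2·3+4·2=14≤24, objective 30.
No feasible integer point exceeds 35.

35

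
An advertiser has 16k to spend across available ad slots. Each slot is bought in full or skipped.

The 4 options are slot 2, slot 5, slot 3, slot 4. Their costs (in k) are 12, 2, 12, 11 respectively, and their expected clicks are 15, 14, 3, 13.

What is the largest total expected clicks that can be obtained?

29

Treat it as a binary knapsack problem.
slot 5 + slot 4: cost 2 + 11 = 13 ≤ 16, expected clicks 14 + 13 = 27.
slot 2 + slot 5: cost 12 + 2 = 14 ≤ 16, expected clicks 15 + 14 = 29.
Best is slot 2 and slot 5 with total expected clicks 29.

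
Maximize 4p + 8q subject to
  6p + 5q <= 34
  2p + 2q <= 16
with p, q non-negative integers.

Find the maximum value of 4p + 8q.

(p,q)=(0,6) is feasible, giving 48.
(p,q)=(1,5) is feasible, giving 44.
(p,q)=(0,5) is feasible, giving 40.
Maximum is 48 at (p,q)=(0,6).

48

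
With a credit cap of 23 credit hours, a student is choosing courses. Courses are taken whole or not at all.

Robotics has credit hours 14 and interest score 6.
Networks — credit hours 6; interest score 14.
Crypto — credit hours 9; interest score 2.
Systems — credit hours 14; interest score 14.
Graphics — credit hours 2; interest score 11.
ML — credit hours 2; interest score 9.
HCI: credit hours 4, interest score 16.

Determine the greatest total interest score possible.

52

This is an integer program with binary decision variables.
Take Networks, Crypto, Graphics, ML, and HCI: credit hours 6 + 9 + 2 + 2 + 4 = 23 ≤ 23, interest score 14 + 2 + 11 + 9 + 16 = 52.
No other feasible combination does better.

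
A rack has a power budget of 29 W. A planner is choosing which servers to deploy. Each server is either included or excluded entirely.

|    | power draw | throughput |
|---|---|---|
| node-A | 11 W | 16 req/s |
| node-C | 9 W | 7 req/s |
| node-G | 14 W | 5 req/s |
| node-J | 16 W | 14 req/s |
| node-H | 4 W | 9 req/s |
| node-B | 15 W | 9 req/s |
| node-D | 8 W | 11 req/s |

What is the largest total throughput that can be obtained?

36

Take node-A, node-H, and node-D: power draw 11 + 4 + 8 = 23 ≤ 29, throughput 16 + 9 + 11 = 36.
No other feasible combination does better.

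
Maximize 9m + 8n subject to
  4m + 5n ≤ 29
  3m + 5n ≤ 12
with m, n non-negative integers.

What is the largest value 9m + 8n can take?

(m,n)=(4,0) is feasible, giving 36.
(m,n)=(3,0) is feasible, giving 27.
The best lattice point is (4,0), giving 36.

36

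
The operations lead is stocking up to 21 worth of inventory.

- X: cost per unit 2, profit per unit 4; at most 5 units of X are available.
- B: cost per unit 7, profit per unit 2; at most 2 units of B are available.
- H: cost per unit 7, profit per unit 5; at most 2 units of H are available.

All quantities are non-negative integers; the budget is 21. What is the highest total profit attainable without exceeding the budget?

25

This is a bounded integer knapsack.
3×X and 2×H: cost 20 ≤ 21, profit 3·4 + 2·5 = 22.
5×X and 1×H: cost 17 ≤ 21, profit 5·4 + 1·5 = 25.
Best is 25.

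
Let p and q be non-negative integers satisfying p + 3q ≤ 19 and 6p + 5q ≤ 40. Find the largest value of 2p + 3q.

(p,q)=(1,6): 1·1+3·6=19≤19, 6·1+5·6=36≤40, objective 20.
(p,q)=(2,5): 1·2+3·5=17≤19, 6·2+5·5=37≤40, objective 19.
(p,q)=(0,6): 1·0+3·6=18≤19, 6·0+5·6=30≤40, objective 18.
No feasible integer point exceeds 20.

20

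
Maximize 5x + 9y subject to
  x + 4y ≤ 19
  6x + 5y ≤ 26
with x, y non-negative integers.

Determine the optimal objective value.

(x,y)=(1,4): 1·1+4·4=17≤19, 6·1+5·4=26≤26, objective 41.
(x,y)=(0,4): 1·0+4·4=16≤19, 6·0+5·4=20≤26, objective 36.
No feasible integer point exceeds 41.

41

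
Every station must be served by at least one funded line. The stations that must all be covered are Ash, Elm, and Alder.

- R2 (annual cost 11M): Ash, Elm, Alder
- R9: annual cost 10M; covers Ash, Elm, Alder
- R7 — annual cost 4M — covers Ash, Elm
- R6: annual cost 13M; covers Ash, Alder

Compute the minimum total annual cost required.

This is an integer covering problem.
R9 alone covers Ash, Elm, Alder — every station.
Total annual cost: 10.

10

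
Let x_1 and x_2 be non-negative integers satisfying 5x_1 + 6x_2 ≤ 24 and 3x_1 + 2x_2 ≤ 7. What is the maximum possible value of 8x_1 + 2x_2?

16

The continuous relaxation peaks at (2.33, 0) with value 18.67; rounding to a feasible lattice point costs some objective.
(x_1,x_2)=(2,0): 5·2+6·0=10≤24, 3·2+2·0=6≤7, objective 16.
(x_1,x_2)=(1,1): 5·1+6·1=11≤24, 3·1+2·1=5≤7, objective 10.
(x_1,x_2)=(1,0): 5·1+6·0=5≤24, 3·1+2·0=3≤7, objective 8.
Maximum is 16 at (x_1,x_2)=(2,0).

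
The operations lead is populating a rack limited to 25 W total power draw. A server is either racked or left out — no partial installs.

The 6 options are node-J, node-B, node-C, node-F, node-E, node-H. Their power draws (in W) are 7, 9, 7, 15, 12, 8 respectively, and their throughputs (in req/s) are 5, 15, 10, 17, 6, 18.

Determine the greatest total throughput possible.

Allowing fractional choices, the relaxed optimum would be about 44.1, but servers are indivisible.
node-B + node-C + node-H: power draw 9 + 7 + 8 = 24 ≤ 25, throughput 15 + 10 + 18 = 43.
node-J + node-B + node-H: power draw 7 + 9 + 8 = 24 ≤ 25, throughput 5 + 15 + 18 = 38.
node-F + node-H: power draw 15 + 8 = 23 ≤ 25, throughput 17 + 18 = 35.
Best is node-B, node-C, and node-H with total throughput 43.

43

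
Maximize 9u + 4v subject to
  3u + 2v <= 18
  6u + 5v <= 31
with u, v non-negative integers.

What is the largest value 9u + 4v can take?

Relaxing integrality, the LP optimum is 46.50 at (u,v) = (5.17, 0), which is not an integer point.
(u,v)=(5,0): 3·5+2·0=15≤18, 6·5+5·0=30≤31, objective 45.
(u,v)=(4,1): 3·4+2·1=14≤18, 6·4+5·1=29≤31, objective 40.
(u,v)=(4,0): 3·4+2·0=12≤18, 6·4+5·0=24≤31, objective 36.
Maximum is 45 at (u,v)=(5,0).

45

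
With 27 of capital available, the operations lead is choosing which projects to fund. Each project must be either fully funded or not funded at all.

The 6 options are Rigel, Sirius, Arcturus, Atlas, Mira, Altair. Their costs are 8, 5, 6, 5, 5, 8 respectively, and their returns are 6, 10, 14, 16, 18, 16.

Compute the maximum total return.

64

Take Arcturus, Atlas, Mira, and Altair: cost 6 + 5 + 5 + 8 = 24 ≤ 27, return 14 + 16 + 18 + 16 = 64.
No other feasible combination does better.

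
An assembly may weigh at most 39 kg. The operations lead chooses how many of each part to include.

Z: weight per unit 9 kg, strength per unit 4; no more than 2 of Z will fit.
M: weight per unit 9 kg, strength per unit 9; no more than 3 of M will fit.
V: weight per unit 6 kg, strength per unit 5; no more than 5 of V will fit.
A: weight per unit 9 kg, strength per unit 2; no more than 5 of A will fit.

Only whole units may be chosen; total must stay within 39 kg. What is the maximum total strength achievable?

M has the best ratio (9/9); taking only M gives at most 3×9 = 27 (stopped by the supply cap of 3).
Mixing does better — 3×M and 2×V: weight 39 ≤ 39, strength 3·9 + 2·5 = 37.

37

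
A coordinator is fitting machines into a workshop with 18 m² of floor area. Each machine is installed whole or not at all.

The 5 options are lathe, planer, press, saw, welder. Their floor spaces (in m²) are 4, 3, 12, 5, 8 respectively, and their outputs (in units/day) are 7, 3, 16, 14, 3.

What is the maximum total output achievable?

30

This is an integer program with binary decision variables.
Allowing fractional choices, the relaxed optimum would be about 33.0, but machines are indivisible.
lathe + saw + welder: floor space 4 + 5 + 8 = 17 ≤ 18, output 7 + 14 + 3 = 24.
lathe + planer + saw: floor space 4 + 3 + 5 = 12 ≤ 18, output 7 + 3 + 14 = 24.
press + saw: floor space 12 + 5 = 17 ≤ 18, output 16 + 14 = 30.
Best is press and saw with total output 30.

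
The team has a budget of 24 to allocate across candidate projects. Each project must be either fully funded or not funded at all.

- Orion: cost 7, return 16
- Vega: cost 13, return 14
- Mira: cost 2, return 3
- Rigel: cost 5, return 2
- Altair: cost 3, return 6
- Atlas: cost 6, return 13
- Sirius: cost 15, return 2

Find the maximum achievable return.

Take Orion, Mira, Rigel, Altair, and Atlas: cost 7 + 2 + 5 + 3 + 6 = 23 ≤ 24, return 16 + 3 + 2 + 6 + 13 = 40.
No other feasible combination does better.

40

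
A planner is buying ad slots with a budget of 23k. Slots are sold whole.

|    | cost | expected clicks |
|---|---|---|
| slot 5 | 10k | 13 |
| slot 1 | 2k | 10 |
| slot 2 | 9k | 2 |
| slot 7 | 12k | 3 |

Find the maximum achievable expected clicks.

25

Allowing fractional choices, the relaxed optimum would be about 25.8, but ad slots are indivisible.
slot 5 + slot 1 + slot 2: cost 10 + 2 + 9 = 21 ≤ 23, expected clicks 13 + 10 + 2 = 25.
slot 5 + slot 7: cost 10 + 12 = 22 ≤ 23, expected clicks 13 + 3 = 16.
slot 5 + slot 1: cost 10 + 2 = 12 ≤ 23, expected clicks 13 + 10 = 23.
Best is slot 5, slot 1, and slot 2 with total expected clicks 25.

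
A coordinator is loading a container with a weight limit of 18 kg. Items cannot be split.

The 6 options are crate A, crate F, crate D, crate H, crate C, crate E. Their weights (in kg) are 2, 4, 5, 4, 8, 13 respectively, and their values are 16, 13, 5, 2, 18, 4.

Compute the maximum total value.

crate A + crate F + crate H + crate C: weight 2 + 4 + 4 + 8 = 18 ≤ 18, value 16 + 13 + 2 + 18 = 49.
crate A + crate F + crate C: weight 2 + 4 + 8 = 14 ≤ 18, value 16 + 13 + 18 = 47.
Best is crate A, crate F, crate H, and crate C with total value 49.

49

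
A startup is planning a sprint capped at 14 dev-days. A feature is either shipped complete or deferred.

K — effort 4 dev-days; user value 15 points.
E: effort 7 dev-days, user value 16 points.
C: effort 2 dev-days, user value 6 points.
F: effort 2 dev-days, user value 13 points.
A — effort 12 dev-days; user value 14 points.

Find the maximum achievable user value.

44

Take K, E, and F: effort 4 + 7 + 2 = 13 ≤ 14, user value 15 + 16 + 13 = 44.
No other feasible combination does better.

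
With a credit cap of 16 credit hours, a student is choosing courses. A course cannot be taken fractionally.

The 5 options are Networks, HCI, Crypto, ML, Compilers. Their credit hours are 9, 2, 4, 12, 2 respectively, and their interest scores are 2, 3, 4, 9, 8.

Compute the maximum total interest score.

20

HCI + ML + Compilers: credit hours 2 + 12 + 2 = 16 ≤ 16, interest score 3 + 9 + 8 = 20.
ML + Compilers: credit hours 12 + 2 = 14 ≤ 16, interest score 9 + 8 = 17.
Best is HCI, ML, and Compilers with total interest score 20.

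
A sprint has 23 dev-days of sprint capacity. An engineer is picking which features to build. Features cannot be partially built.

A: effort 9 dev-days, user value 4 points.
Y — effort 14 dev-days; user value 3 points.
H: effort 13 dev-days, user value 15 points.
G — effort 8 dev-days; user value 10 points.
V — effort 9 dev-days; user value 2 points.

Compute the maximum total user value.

25

This is an integer program with binary decision variables.
A + H: effort 9 + 13 = 22 ≤ 23, user value 4 + 15 = 19.
H + G: effort 13 + 8 = 21 ≤ 23, user value 15 + 10 = 25.
H + V: effort 13 + 9 = 22 ≤ 23, user value 15 + 2 = 17.
Best is H and G with total user value 25.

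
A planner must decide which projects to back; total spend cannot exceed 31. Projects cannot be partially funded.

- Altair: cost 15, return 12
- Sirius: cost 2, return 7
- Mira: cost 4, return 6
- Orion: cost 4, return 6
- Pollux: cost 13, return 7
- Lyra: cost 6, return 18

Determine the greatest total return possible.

49

This is an integer program with binary decision variables.
Sirius + Mira + Orion + Pollux + Lyra: cost 2 + 4 + 4 + 13 + 6 = 29 ≤ 31, return 7 + 6 + 6 + 7 + 18 = 44.
Altair + Sirius + Mira + Orion + Lyra: cost 15 + 2 + 4 + 4 + 6 = 31 ≤ 31, return 12 + 7 + 6 + 6 + 18 = 49.
Best is Altair, Sirius, Mira, Orion, and Lyra with total return 49.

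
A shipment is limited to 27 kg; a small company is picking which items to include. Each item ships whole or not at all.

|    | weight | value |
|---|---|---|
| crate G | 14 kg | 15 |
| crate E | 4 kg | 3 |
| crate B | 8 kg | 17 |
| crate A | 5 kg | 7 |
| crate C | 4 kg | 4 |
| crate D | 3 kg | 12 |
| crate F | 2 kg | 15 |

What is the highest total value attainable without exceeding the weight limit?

59

crate E + crate B + crate A + crate C + crate D + crate F: weight 4 + 8 + 5 + 4 + 3 + 2 = 26 ≤ 27, value 3 + 17 + 7 + 4 + 12 + 15 = 58.
crate G + crate B + crate D + crate F: weight 14 + 8 + 3 + 2 = 27 ≤ 27, value 15 + 17 + 12 + 15 = 59.
Best is crate G, crate B, crate D, and crate F with total value 59.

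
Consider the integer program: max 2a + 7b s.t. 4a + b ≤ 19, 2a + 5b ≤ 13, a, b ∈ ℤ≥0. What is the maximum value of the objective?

(a,b)=(1,2): 4·1+1·2=6≤19, 2·1+5·2=12≤13, objective 16.
(a,b)=(0,2): 4·0+1·2=2≤19, 2·0+5·2=10≤13, objective 14.
(a,b)=(2,1): 4·2+1·1=9≤19, 2·2+5·1=9≤13, objective 11.
No feasible integer point exceeds 16.

16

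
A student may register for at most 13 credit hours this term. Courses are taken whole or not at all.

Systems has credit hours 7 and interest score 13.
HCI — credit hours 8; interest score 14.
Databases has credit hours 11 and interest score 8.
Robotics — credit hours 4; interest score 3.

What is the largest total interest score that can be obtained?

Allowing fractional choices, the relaxed optimum would be about 23.5, but courses are indivisible.
Systems + Robotics: credit hours 7 + 4 = 11 ≤ 13, interest score 13 + 3 = 16.
HCI: credit hours 8 ≤ 13, interest score 14.
HCI + Robotics: credit hours 8 + 4 = 12 ≤ 13, interest score 14 + 3 = 17.
Best is HCI and Robotics with total interest score 17.

17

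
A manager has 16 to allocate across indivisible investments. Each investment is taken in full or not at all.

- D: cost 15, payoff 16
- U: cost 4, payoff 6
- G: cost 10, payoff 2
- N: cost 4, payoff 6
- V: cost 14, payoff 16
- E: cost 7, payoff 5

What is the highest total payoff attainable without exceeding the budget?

17

Allowing fractional choices, the relaxed optimum would be about 21.1, but investments are indivisible.
D: cost 15 ≤ 16, payoff 16.
V: cost 14 ≤ 16, payoff 16.
U + N + E: cost 4 + 4 + 7 = 15 ≤ 16, payoff 6 + 6 + 5 = 17.
Best is U, N, and E with total payoff 17.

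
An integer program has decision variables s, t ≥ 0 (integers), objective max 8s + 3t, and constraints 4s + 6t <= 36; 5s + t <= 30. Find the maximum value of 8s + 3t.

48

(s,t)=(6,0): 4·6+6·0=24≤36, 5·6+1·0=30≤30, objective 48.
(s,t)=(5,2): 4·5+6·2=32≤36, 5·5+1·2=27≤30, objective 46.
(s,t)=(5,1): 4·5+6·1=26≤36, 5·5+1·1=26≤30, objective 43.
(s,t)=(4,3): 4·4+6·3=34≤36, 5·4+1·3=23≤30, objective 41.
Maximum is 48 at (s,t)=(6,0).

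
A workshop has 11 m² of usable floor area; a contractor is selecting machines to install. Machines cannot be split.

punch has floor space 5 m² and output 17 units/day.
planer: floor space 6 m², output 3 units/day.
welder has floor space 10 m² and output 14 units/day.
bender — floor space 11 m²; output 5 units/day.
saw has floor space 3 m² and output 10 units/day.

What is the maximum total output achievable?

punch + saw: floor space 5 + 3 = 8 ≤ 11, output 17 + 10 = 27.
punch: floor space 5 ≤ 11, output 17.
punch + planer: floor space 5 + 6 = 11 ≤ 11, output 17 + 3 = 20.
Best is punch and saw with total output 27.

27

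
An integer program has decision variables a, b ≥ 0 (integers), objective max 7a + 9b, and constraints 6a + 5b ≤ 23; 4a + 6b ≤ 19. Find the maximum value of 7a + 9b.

30

(a,b)=(3,1) is feasible, giving 30.
(a,b)=(1,2) is feasible, giving 25.
(a,b)=(2,1) is feasible, giving 23.
Maximum is 30 at (a,b)=(3,1).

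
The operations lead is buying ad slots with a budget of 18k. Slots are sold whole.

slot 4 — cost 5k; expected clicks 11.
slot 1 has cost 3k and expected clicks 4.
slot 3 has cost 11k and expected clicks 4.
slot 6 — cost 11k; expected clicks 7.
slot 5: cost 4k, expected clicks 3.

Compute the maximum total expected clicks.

This is an integer program with binary decision variables.
Take slot 4, slot 1, and slot 5: cost 5 + 3 + 4 = 12 ≤ 18, expected clicks 11 + 4 + 3 = 18.
No feasible combination exceeds this.

18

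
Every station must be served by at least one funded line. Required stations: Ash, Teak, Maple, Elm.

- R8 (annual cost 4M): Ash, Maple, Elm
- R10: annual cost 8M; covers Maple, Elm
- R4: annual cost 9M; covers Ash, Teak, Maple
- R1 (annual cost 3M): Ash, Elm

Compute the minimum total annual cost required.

12

The greedy cost-per-new-station heuristic would pick R8 and R4 for 13, but a cheaper cover exists.
Choose R4 and R1: together they cover Ash, Teak, Maple, Elm — every station.
Total annual cost: 9 + 3 = 12.
No cover costs less than 12.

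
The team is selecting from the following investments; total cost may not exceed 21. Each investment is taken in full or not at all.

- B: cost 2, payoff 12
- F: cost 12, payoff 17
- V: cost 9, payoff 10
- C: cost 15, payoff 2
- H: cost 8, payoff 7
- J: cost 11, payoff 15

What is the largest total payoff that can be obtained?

34

This is a 0-1 knapsack instance.
B + F: cost 2 + 12 = 14 ≤ 21, payoff 12 + 17 = 29.
B + H + J: cost 2 + 8 + 11 = 21 ≤ 21, payoff 12 + 7 + 15 = 34.
Best is B, H, and J with total payoff 34.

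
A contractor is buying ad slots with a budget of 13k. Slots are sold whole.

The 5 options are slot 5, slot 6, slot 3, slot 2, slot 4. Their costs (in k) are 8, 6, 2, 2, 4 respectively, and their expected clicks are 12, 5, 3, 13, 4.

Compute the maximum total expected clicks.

This is an integer program with binary decision variables.
slot 5 + slot 3 + slot 2: cost 8 + 2 + 2 = 12 ≤ 13, expected clicks 12 + 3 + 13 = 28.
slot 5 + slot 2: cost 8 + 2 = 10 ≤ 13, expected clicks 12 + 13 = 25.
slot 6 + slot 2 + slot 4: cost 6 + 2 + 4 = 12 ≤ 13, expected clicks 5 + 13 + 4 = 22.
Best is slot 5, slot 3, and slot 2 with total expected clicks 28.

28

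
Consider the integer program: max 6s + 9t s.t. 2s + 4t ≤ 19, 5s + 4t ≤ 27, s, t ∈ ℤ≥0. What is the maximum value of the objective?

The continuous relaxation peaks at (2.67, 3.42) with value 46.75; rounding to a feasible lattice point costs some objective.
(s,t)=(3,3): 2·3+4·3=18≤19, 5·3+4·3=27≤27, objective 45.
(s,t)=(1,4): 2·1+4·4=18≤19, 5·1+4·4=21≤27, objective 42.
(s,t)=(2,3): 2·2+4·3=16≤19, 5·2+4·3=22≤27, objective 39.
(s,t)=(3,2): 2·3+4·2=14≤19, 5·3+4·2=23≤27, objective 36.
Maximum is 45 at (s,t)=(3,3).

45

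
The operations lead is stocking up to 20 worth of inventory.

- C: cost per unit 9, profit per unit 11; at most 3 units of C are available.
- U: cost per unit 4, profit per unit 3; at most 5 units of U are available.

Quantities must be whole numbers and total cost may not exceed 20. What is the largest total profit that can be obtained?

22

Take 2×C: cost 18 ≤ 20, profit 2·11 = 22.
No other integer combination yields more.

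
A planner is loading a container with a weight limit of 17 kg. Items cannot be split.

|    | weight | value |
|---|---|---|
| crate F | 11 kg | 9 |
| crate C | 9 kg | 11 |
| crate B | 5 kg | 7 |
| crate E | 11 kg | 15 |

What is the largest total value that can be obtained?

22

This is an integer program with binary decision variables.
crate C + crate B: weight 9 + 5 = 14 ≤ 17, value 11 + 7 = 18.
crate F + crate B: weight 11 + 5 = 16 ≤ 17, value 9 + 7 = 16.
crate B + crate E: weight 5 + 11 = 16 ≤ 17, value 7 + 15 = 22.
Best is crate B and crate E with total value 22.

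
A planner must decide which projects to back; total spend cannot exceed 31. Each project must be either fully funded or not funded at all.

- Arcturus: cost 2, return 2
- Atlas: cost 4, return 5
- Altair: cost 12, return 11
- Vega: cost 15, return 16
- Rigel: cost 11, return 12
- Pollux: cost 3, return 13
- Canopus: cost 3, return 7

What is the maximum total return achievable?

45

Allowing fractional choices, the relaxed optimum would be about 47.7, but projects are indivisible.
Arcturus + Altair + Rigel + Pollux + Canopus: cost 2 + 12 + 11 + 3 + 3 = 31 ≤ 31, return 2 + 11 + 12 + 13 + 7 = 45.
Altair + Rigel + Pollux + Canopus: cost 12 + 11 + 3 + 3 = 29 ≤ 31, return 11 + 12 + 13 + 7 = 43.
Arcturus + Atlas + Vega + Pollux + Canopus: cost 2 + 4 + 15 + 3 + 3 = 27 ≤ 31, return 2 + 5 + 16 + 13 + 7 = 43.
Best is Arcturus, Altair, Rigel, Pollux, and Canopus with total return 45.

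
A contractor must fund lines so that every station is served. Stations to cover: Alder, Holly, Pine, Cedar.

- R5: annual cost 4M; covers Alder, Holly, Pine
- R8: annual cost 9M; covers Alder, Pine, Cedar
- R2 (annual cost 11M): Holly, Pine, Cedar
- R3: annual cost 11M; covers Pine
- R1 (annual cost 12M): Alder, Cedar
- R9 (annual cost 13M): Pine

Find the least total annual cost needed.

13

Choose R5 and R8: together they cover Alder, Holly, Pine, Cedar — every station.
Total annual cost: 4 + 9 = 13.
No cover costs less than 13.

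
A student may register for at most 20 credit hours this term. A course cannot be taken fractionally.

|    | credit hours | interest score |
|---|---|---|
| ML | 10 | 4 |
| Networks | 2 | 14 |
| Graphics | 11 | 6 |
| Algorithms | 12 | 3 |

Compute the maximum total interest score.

20

ML + Networks: credit hours 10 + 2 = 12 ≤ 20, interest score 4 + 14 = 18.
Networks + Graphics: credit hours 2 + 11 = 13 ≤ 20, interest score 14 + 6 = 20.
Networks + Algorithms: credit hours 2 + 12 = 14 ≤ 20, interest score 14 + 3 = 17.
Best is Networks and Graphics with total interest score 20.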